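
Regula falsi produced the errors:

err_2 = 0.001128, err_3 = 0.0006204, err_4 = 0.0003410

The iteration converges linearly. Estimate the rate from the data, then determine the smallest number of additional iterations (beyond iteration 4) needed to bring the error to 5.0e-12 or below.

Rate ρ ≈ err_4/err_3 = 0.0003410/0.0006204 = 0.5496.
After j more steps, err_{4+j} ≈ 0.0003410·ρ^j; need ρ^j ≤ 5.0e-12/0.0003410 = 1.46628e-08.
j ≥ ln(1.46628e-08)/ln(0.5496) = -18.0380/-0.59856 = 30.136.
So 31 more iterations are needed.

31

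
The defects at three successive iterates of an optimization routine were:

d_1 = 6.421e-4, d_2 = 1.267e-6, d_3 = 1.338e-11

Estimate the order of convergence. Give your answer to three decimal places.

1.840

p ≈ ln(d_3/d_2) / ln(d_2/d_1)
  = ln(1.338e-11/1.267e-6) / ln(1.267e-6/6.421e-4)
  = ln(1.05604e-05) / ln(0.00197321)
  = -11.458399 / -6.228094 ≈ 1.839792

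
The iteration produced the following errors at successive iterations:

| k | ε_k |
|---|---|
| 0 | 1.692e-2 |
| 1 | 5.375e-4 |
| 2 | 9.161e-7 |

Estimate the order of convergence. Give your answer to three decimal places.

p ≈ ln(ε_2/ε_1) / ln(ε_1/ε_0)
  = ln(9.161e-7/5.375e-4) / ln(5.375e-4/1.692e-2)
  = ln(0.00170437) / ln(0.0317671)
  = -6.374560 / -3.449324 ≈ 1.848061

1.848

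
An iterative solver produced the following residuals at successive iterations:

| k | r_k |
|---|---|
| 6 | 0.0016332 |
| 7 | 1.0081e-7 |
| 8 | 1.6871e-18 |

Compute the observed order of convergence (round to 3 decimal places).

p ≈ ln(r_8/r_7) / ln(r_7/r_6)
  = ln(1.6871e-18/1.0081e-7) / ln(1.0081e-7/0.0016332)
  = ln(1.67354e-11) / ln(6.17254e-05)
  = -24.813495 / -9.692815 ≈ 2.559989

2.560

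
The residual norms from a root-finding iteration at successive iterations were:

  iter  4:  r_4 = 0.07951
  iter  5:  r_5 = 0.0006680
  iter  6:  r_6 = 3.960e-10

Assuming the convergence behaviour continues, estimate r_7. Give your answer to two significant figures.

8.2e-29

First estimate the order: p ≈ ln(r_6/r_5) / ln(r_5/r_4) = ln(3.960e-10/0.0006680)/ln(0.0006680/0.07951) = ln(5.92814e-07)/ln(0.00840146) ≈ 3.0001.
Then r_7 ≈ r_6·(r_6/r_5)^p = 3.960e-10·(5.92814e-07)^3.0001 = 3.960e-10·2.08033e-19 ≈ 8.238e-29.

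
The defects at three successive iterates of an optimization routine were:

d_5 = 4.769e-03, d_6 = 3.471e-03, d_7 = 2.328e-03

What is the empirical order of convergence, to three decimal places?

1.257

p ≈ ln(d_7/d_6) / ln(d_6/d_5)
  = ln(2.328e-03/3.471e-03) / ln(3.471e-03/4.769e-03)
  = ln(0.6707) / ln(0.727826)
  = -0.399433 / -0.317693 ≈ 1.257292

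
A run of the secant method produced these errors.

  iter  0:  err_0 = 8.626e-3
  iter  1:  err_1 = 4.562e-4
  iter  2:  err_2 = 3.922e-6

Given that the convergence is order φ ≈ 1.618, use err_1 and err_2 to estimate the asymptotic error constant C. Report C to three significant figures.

C ≈ err_2 / err_1^1.618
  = 3.922e-6 / (4.562e-4)^1.618
  = 3.922e-6 / 3.93109e-06 ≈ 0.99769

0.998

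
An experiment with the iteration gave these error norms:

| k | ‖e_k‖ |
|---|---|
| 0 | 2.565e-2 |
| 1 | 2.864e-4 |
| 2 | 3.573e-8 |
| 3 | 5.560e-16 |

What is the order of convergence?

2

Consecutive ratios: ‖e_3‖/‖e_2‖ = 5.560e-16/3.573e-8 = 1.55612e-08, ‖e_2‖/‖e_1‖ = 3.573e-8/2.864e-4 = 0.000124756.
p ≈ ln(1.55612e-08)/ln(0.000124756) = -17.9785/-8.9892 ≈ 2.00.
So the convergence is quadratic (order 2).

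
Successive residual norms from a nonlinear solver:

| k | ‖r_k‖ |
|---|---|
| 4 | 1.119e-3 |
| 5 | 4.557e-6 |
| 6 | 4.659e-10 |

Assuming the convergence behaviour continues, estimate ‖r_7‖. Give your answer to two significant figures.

1.0e-16

First estimate the order: p ≈ ln(‖r_6‖/‖r_5‖) / ln(‖r_5‖/‖r_4‖) = ln(4.659e-10/4.557e-6)/ln(4.557e-6/1.119e-3) = ln(0.000102238)/ln(0.00407239) ≈ 1.6695.
Then ‖r_7‖ ≈ ‖r_6‖·(‖r_6‖/‖r_5‖)^p = 4.659e-10·(0.000102238)^1.6695 = 4.659e-10·2.17795e-07 ≈ 1.015e-16.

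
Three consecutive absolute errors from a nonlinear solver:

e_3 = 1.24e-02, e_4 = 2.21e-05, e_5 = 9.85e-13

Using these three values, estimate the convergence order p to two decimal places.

2.67

p ≈ ln(e_5/e_4) / ln(e_4/e_3)
  = ln(9.85e-13/2.21e-05) / ln(2.21e-05/1.24e-02)
  = ln(4.45701e-08) / ln(0.00178226)
  = -16.92620 / -6.32987 ≈ 2.67402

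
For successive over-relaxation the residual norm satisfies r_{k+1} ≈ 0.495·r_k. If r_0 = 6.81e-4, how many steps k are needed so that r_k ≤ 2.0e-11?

After k steps, r_k ≈ 6.81e-4·0.495^k.
Need 0.495^k ≤ 2.0e-11/6.81e-4 = 2.93686e-08.
k ≥ ln(2.93686e-08)/ln(0.495) = -17.3433/-0.70320 = 24.663.
Smallest integer k = 25.

25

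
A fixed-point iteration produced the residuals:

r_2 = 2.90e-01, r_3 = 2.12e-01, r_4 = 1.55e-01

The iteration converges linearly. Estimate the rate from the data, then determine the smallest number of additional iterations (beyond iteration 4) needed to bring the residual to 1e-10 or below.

68

Rate ρ ≈ r_4/r_3 = 1.55e-01/2.12e-01 = 0.7311.
After j more steps, r_{4+j} ≈ 1.55e-01·ρ^j; need ρ^j ≤ 1e-10/1.55e-01 = 6.45161e-10.
j ≥ ln(6.45161e-10)/ln(0.7311) = -21.1615/-0.31321 = 67.563.
So 68 more iterations are needed.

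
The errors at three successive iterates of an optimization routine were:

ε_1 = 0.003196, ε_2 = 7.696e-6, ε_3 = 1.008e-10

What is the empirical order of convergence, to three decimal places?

1.865

p ≈ ln(ε_3/ε_2) / ln(ε_2/ε_1)
  = ln(1.008e-10/7.696e-6) / ln(7.696e-6/0.003196)
  = ln(1.30977e-05) / ln(0.00240801)
  = -11.243074 / -6.028955 ≈ 1.864846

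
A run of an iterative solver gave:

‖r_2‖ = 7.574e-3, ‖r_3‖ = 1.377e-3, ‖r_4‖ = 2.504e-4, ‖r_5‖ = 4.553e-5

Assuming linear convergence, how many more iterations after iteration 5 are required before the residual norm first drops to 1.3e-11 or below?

9

Rate ρ ≈ ‖r_5‖/‖r_4‖ = 4.553e-5/2.504e-4 = 0.1818.
After j more steps, ‖r_{5+j}‖ ≈ 4.553e-5·ρ^j; need ρ^j ≤ 1.3e-11/4.553e-5 = 2.85526e-07.
j ≥ ln(2.85526e-07)/ln(0.1818) = -15.0689/-1.70485 = 8.839.
So 9 more iterations are needed.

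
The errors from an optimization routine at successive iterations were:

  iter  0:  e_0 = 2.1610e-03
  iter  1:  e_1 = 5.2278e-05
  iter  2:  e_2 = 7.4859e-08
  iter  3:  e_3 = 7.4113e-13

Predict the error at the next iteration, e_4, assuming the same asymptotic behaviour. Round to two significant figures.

1.2e-21

First estimate the order: p ≈ ln(e_3/e_2) / ln(e_2/e_1) = ln(7.4113e-13/7.4859e-08)/ln(7.4859e-08/5.2278e-05) = ln(9.90035e-06)/ln(0.00143194) ≈ 1.7596.
Then e_4 ≈ e_3·(e_3/e_2)^p = 7.4113e-13·(9.90035e-06)^1.7596 = 7.4113e-13·1.5644e-09 ≈ 1.159e-21.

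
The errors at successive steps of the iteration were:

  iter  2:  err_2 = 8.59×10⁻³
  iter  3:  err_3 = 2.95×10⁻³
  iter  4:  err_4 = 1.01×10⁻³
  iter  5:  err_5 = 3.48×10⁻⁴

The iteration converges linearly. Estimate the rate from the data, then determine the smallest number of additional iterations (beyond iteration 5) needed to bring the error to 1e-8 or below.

Rate ρ ≈ err_5/err_4 = 3.48×10⁻⁴/1.01×10⁻³ = 0.3446.
After j more steps, err_{5+j} ≈ 3.48×10⁻⁴·ρ^j; need ρ^j ≤ 1e-8/3.48×10⁻⁴ = 2.87356e-05.
j ≥ ln(2.87356e-05)/ln(0.3446) = -10.4574/-1.06537 = 9.816.
So 10 more iterations are needed.

10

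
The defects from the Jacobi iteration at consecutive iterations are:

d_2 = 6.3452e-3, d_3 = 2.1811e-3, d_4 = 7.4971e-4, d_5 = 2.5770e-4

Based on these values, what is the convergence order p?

Consecutive ratios: d_5/d_4 = 2.5770e-4/7.4971e-4 = 0.343733, d_4/d_3 = 7.4971e-4/2.1811e-3 = 0.34373.
p ≈ ln(0.343733)/ln(0.34373) = -1.0679/-1.0679 ≈ 1.00.
So the convergence is linear (order 1).

1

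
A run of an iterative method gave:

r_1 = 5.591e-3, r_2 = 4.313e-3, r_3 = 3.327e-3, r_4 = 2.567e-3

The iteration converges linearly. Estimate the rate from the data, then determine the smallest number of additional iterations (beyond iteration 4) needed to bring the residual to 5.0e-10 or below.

60

Rate ρ ≈ r_4/r_3 = 2.567e-3/3.327e-3 = 0.7716.
After j more steps, r_{4+j} ≈ 2.567e-3·ρ^j; need ρ^j ≤ 5.0e-10/2.567e-3 = 1.9478e-07.
j ≥ ln(1.9478e-07)/ln(0.7716) = -15.4514/-0.25929 = 59.591.
So 60 more iterations are needed.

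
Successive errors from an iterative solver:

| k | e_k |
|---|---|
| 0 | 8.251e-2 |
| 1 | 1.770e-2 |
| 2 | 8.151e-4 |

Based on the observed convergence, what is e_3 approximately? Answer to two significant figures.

First estimate the order: p ≈ ln(e_2/e_1) / ln(e_1/e_0) = ln(8.151e-4/1.770e-2)/ln(1.770e-2/8.251e-2) = ln(0.0460508)/ln(0.214519) ≈ 1.9995.
Then e_3 ≈ e_2·(e_2/e_1)^p = 8.151e-4·(0.0460508)^1.9995 = 8.151e-4·0.00212394 ≈ 1.731e-06.

1.7e-6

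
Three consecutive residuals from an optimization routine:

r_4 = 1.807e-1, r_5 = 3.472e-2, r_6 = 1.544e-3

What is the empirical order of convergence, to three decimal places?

1.887

p ≈ ln(r_6/r_5) / ln(r_5/r_4)
  = ln(1.544e-3/3.472e-2) / ln(3.472e-2/1.807e-1)
  = ln(0.04447) / ln(0.192142)
  = -3.112940 / -1.649521 ≈ 1.887178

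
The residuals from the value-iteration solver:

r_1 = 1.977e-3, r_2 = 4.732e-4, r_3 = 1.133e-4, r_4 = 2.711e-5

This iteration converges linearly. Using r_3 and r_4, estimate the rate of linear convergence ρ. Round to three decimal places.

0.239

ρ ≈ r_4/r_3 = 2.711e-5/1.133e-4 = 0.23928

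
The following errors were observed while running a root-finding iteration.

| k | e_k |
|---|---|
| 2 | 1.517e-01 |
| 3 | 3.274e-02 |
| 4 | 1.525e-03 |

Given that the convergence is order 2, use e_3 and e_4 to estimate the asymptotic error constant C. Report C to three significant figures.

1.42

C ≈ e_4 / e_3^2
  = 1.525e-03 / (3.274e-02)^2
  = 1.525e-03 / 0.00107191 ≈ 1.4227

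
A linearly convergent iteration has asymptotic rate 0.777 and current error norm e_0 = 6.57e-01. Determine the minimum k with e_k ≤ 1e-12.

108

After k steps, e_k ≈ 6.57e-01·0.777^k.
Need 0.777^k ≤ 1e-12/6.57e-01 = 1.52207e-12.
k ≥ ln(1.52207e-12)/ln(0.777) = -27.2109/-0.25231 = 107.847.
Smallest integer k = 108.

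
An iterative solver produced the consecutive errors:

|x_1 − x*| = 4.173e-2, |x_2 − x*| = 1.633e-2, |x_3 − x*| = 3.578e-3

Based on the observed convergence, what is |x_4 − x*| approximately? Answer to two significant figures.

First estimate the order: p ≈ ln(|x_3 − x*|/|x_2 − x*|) / ln(|x_2 − x*|/|x_1 − x*|) = ln(3.578e-3/1.633e-2)/ln(1.633e-2/4.173e-2) = ln(0.219106)/ln(0.391325) ≈ 1.6182.
Then |x_4 − x*| ≈ |x_3 − x*|·(|x_3 − x*|/|x_2 − x*|)^p = 3.578e-3·(0.219106)^1.6182 = 3.578e-3·0.085713 ≈ 0.0003067.

3.1e-4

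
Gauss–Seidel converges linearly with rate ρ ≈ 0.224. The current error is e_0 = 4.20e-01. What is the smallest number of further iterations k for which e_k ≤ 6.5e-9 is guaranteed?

After k steps, e_k ≈ 4.20e-01·0.224^k.
Need 0.224^k ≤ 6.5e-9/4.20e-01 = 1.54762e-08.
k ≥ ln(1.54762e-08)/ln(0.224) = -17.9840/-1.49611 = 12.021.
Smallest integer k = 13.

13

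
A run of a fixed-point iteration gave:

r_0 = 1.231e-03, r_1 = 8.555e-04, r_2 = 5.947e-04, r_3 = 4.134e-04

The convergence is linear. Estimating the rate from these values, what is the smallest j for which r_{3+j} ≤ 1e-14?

68

Rate ρ ≈ r_3/r_2 = 4.134e-04/5.947e-04 = 0.6951.
After j more steps, r_{3+j} ≈ 4.134e-04·ρ^j; need ρ^j ≤ 1e-14/4.134e-04 = 2.41896e-11.
j ≥ ln(2.41896e-11)/ln(0.6951) = -24.4451/-0.36370 = 67.212.
So 68 more iterations are needed.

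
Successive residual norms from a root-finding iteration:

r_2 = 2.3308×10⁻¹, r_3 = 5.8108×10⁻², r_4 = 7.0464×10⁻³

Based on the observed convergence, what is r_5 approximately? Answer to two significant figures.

2.9e-4

First estimate the order: p ≈ ln(r_4/r_3) / ln(r_3/r_2) = ln(7.0464×10⁻³/5.8108×10⁻²)/ln(5.8108×10⁻²/2.3308×10⁻¹) = ln(0.121264)/ln(0.249305) ≈ 1.5188.
Then r_5 ≈ r_4·(r_4/r_3)^p = 7.0464×10⁻³·(0.121264)^1.5188 = 7.0464×10⁻³·0.0405856 ≈ 0.000286.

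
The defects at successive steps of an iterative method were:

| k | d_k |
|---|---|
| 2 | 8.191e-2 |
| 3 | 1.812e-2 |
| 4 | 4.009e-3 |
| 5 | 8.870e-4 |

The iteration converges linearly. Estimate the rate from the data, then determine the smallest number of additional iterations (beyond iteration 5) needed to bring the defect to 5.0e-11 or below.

Rate ρ ≈ d_5/d_4 = 8.870e-4/4.009e-3 = 0.2213.
After j more steps, d_{5+j} ≈ 8.870e-4·ρ^j; need ρ^j ≤ 5.0e-11/8.870e-4 = 5.63698e-08.
j ≥ ln(5.63698e-08)/ln(0.2213) = -16.6913/-1.50824 = 11.067.
So 12 more iterations are needed.

12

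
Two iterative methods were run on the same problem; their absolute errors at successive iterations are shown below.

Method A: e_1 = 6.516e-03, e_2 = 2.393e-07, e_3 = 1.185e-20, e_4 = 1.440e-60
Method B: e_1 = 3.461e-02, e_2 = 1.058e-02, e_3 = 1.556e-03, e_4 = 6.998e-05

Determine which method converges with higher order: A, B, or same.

Method A: p ≈ ln(1.440e-60/1.185e-20)/ln(1.185e-20/2.393e-07) ≈ 3.00.
Method B: p ≈ ln(6.998e-05/1.556e-03)/ln(1.556e-03/1.058e-02) ≈ 1.62.
Method A has the higher order (≈3.0 vs ≈1.6).

A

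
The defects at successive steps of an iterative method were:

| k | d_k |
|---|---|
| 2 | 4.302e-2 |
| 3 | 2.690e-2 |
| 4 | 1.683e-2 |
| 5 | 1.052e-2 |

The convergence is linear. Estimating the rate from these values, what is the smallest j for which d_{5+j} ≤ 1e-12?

50

Rate ρ ≈ d_5/d_4 = 1.052e-2/1.683e-2 = 0.6251.
After j more steps, d_{5+j} ≈ 1.052e-2·ρ^j; need ρ^j ≤ 1e-12/1.052e-2 = 9.5057e-11.
j ≥ ln(9.5057e-11)/ln(0.6251) = -23.0765/-0.46984 = 49.116.
So 50 more iterations are needed.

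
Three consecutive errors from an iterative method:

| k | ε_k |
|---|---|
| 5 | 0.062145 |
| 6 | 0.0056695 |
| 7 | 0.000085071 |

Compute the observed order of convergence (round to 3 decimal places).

p ≈ ln(ε_7/ε_6) / ln(ε_6/ε_5)
  = ln(0.000085071/0.0056695) / ln(0.0056695/0.062145)
  = ln(0.015005) / ln(0.0912302)
  = -4.199372 / -2.394369 ≈ 1.753853

1.754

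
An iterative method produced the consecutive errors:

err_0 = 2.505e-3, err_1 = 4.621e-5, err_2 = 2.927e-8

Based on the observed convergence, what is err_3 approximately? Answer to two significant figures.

First estimate the order: p ≈ ln(err_2/err_1) / ln(err_1/err_0) = ln(2.927e-8/4.621e-5)/ln(4.621e-5/2.505e-3) = ln(0.000633413)/ln(0.0184471) ≈ 1.8444.
Then err_3 ≈ err_2·(err_2/err_1)^p = 2.927e-8·(0.000633413)^1.8444 = 2.927e-8·1.26192e-06 ≈ 3.694e-14.

3.7e-14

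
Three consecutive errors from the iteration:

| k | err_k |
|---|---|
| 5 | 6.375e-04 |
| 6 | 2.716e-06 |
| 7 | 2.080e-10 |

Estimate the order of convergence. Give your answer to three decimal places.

1.736

p ≈ ln(err_7/err_6) / ln(err_6/err_5)
  = ln(2.080e-10/2.716e-06) / ln(2.716e-06/6.375e-04)
  = ln(7.65832e-05) / ln(0.00426039)
  = -9.477133 / -5.458395 ≈ 1.736249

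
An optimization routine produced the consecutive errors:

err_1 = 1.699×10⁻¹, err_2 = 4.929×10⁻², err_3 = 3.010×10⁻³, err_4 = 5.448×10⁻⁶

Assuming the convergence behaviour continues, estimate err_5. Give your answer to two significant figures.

3.5e-12

First estimate the order: p ≈ ln(err_4/err_3) / ln(err_3/err_2) = ln(5.448×10⁻⁶/3.010×10⁻³)/ln(3.010×10⁻³/4.929×10⁻²) = ln(0.00180997)/ln(0.0610672) ≈ 2.2586.
Then err_5 ≈ err_4·(err_4/err_3)^p = 5.448×10⁻⁶·(0.00180997)^2.2586 = 5.448×10⁻⁶·6.39995e-07 ≈ 3.487e-12.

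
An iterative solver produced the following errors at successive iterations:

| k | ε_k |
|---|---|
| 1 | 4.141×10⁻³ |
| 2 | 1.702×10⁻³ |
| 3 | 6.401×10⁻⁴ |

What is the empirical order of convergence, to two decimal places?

p ≈ ln(ε_3/ε_2) / ln(ε_2/ε_1)
  = ln(6.401×10⁻⁴/1.702×10⁻³) / ln(1.702×10⁻³/4.141×10⁻³)
  = ln(0.376087) / ln(0.411012)
  = -0.97793 / -0.88913 ≈ 1.09987

1.10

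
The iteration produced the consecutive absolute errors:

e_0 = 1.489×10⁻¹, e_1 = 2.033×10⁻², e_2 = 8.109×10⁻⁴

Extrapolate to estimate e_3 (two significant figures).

First estimate the order: p ≈ ln(e_2/e_1) / ln(e_1/e_0) = ln(8.109×10⁻⁴/2.033×10⁻²)/ln(2.033×10⁻²/1.489×10⁻¹) = ln(0.0398869)/ln(0.136535) ≈ 1.6180.
Then e_3 ≈ e_2·(e_2/e_1)^p = 8.109×10⁻⁴·(0.0398869)^1.6180 = 8.109×10⁻⁴·0.00544682 ≈ 4.417e-06.

4.4e-6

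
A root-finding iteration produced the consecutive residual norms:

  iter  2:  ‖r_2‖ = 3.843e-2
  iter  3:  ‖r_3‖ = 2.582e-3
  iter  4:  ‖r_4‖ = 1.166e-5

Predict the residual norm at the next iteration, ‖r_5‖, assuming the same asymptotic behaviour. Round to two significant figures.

2.4e-10

First estimate the order: p ≈ ln(‖r_4‖/‖r_3‖) / ln(‖r_3‖/‖r_2‖) = ln(1.166e-5/2.582e-3)/ln(2.582e-3/3.843e-2) = ln(0.00451588)/ln(0.0671871) ≈ 1.9999.
Then ‖r_5‖ ≈ ‖r_4‖·(‖r_4‖/‖r_3‖)^p = 1.166e-5·(0.00451588)^1.9999 = 1.166e-5·2.04042e-05 ≈ 2.379e-10.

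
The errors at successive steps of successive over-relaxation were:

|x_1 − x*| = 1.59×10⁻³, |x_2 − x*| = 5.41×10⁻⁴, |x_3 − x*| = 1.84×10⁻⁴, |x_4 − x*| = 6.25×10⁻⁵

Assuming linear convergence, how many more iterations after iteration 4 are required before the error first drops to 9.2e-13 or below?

Rate ρ ≈ |x_4 − x*|/|x_3 − x*| = 6.25×10⁻⁵/1.84×10⁻⁴ = 0.3397.
After j more steps, |x_{4+j} − x*| ≈ 6.25×10⁻⁵·ρ^j; need ρ^j ≤ 9.2e-13/6.25×10⁻⁵ = 1.472e-08.
j ≥ ln(1.472e-08)/ln(0.3397) = -18.0341/-1.07969 = 16.703.
So 17 more iterations are needed.

17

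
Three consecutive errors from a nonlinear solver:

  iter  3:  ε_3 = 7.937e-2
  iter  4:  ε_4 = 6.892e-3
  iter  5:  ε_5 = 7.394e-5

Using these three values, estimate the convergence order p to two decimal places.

p ≈ ln(ε_5/ε_4) / ln(ε_4/ε_3)
  = ln(7.394e-5/6.892e-3) / ln(6.892e-3/7.937e-2)
  = ln(0.0107284) / ln(0.0868338)
  = -4.53486 / -2.44376 ≈ 1.85569

1.86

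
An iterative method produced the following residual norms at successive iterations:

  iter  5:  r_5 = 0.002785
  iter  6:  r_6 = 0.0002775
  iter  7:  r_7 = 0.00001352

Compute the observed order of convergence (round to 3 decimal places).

1.310

p ≈ ln(r_7/r_6) / ln(r_6/r_5)
  = ln(0.00001352/0.0002775) / ln(0.0002775/0.002785)
  = ln(0.0487207) / ln(0.0996409)
  = -3.021651 / -2.306183 ≈ 1.310239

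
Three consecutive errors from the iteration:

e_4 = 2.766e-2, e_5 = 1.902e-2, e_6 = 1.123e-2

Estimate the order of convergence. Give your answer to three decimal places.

p ≈ ln(e_6/e_5) / ln(e_5/e_4)
  = ln(1.123e-2/1.902e-2) / ln(1.902e-2/2.766e-2)
  = ln(0.590431) / ln(0.687636)
  = -0.526903 / -0.374496 ≈ 1.406966

1.407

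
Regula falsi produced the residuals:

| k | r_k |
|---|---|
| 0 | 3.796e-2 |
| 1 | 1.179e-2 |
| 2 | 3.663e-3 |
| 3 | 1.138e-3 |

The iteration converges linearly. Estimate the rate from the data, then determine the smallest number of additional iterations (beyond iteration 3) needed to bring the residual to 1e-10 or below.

Rate ρ ≈ r_3/r_2 = 1.138e-3/3.663e-3 = 0.3107.
After j more steps, r_{3+j} ≈ 1.138e-3·ρ^j; need ρ^j ≤ 1e-10/1.138e-3 = 8.78735e-08.
j ≥ ln(8.78735e-08)/ln(0.3107) = -16.2474/-1.16893 = 13.899.
So 14 more iterations are needed.

14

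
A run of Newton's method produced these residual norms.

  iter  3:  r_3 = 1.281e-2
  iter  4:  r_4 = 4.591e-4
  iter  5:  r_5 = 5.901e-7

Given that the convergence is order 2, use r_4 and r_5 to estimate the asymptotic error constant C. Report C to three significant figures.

2.80

C ≈ r_5 / r_4^2
  = 5.901e-7 / (4.591e-4)^2
  = 5.901e-7 / 2.10773e-07 ≈ 2.7997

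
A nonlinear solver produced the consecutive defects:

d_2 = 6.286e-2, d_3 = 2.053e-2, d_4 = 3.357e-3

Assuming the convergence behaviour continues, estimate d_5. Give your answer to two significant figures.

1.8e-4

First estimate the order: p ≈ ln(d_4/d_3) / ln(d_3/d_2) = ln(3.357e-3/2.053e-2)/ln(2.053e-2/6.286e-2) = ln(0.163517)/ln(0.326599) ≈ 1.6182.
Then d_5 ≈ d_4·(d_4/d_3)^p = 3.357e-3·(0.163517)^1.6182 = 3.357e-3·0.0533811 ≈ 0.0001792.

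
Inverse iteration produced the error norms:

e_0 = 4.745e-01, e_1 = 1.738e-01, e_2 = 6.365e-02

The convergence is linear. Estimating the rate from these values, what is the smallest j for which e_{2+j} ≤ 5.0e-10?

Rate ρ ≈ e_2/e_1 = 6.365e-02/1.738e-01 = 0.3662.
After j more steps, e_{2+j} ≈ 6.365e-02·ρ^j; need ρ^j ≤ 5.0e-10/6.365e-02 = 7.85546e-09.
j ≥ ln(7.85546e-09)/ln(0.3662) = -18.6621/-1.00458 = 18.577.
So 19 more iterations are needed.

19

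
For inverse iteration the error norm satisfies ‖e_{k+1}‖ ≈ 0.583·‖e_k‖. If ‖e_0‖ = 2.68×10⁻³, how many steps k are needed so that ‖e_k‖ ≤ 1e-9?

28

After k steps, ‖e_k‖ ≈ 2.68×10⁻³·0.583^k.
Need 0.583^k ≤ 1e-9/2.68×10⁻³ = 3.73134e-07.
k ≥ ln(3.73134e-07)/ln(0.583) = -14.8013/-0.53957 = 27.432.
Smallest integer k = 28.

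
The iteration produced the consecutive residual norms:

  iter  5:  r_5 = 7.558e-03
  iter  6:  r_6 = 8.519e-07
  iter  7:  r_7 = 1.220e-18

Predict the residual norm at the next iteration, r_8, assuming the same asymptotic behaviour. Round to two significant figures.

First estimate the order: p ≈ ln(r_7/r_6) / ln(r_6/r_5) = ln(1.220e-18/8.519e-07)/ln(8.519e-07/7.558e-03) = ln(1.43209e-12)/ln(0.000112715) ≈ 3.0000.
Then r_8 ≈ r_7·(r_7/r_6)^p = 1.220e-18·(1.43209e-12)^3.0000 = 1.220e-18·2.93705e-36 ≈ 3.583e-54.

3.6e-54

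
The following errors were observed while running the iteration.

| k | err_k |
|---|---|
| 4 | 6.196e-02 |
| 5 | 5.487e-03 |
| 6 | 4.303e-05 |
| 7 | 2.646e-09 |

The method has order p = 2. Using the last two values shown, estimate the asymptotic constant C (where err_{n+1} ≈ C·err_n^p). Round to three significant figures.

C ≈ err_7 / err_6^2
  = 2.646e-09 / (4.303e-05)^2
  = 2.646e-09 / 1.85158e-09 ≈ 1.429

1.43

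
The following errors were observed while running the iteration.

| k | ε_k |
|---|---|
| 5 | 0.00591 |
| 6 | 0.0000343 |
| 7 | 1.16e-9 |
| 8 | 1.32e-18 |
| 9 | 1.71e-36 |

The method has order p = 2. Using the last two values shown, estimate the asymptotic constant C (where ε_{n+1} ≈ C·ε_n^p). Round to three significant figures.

0.981

C ≈ ε_9 / ε_8^2
  = 1.71e-36 / (1.32e-18)^2
  = 1.71e-36 / 1.7424e-36 ≈ 0.9814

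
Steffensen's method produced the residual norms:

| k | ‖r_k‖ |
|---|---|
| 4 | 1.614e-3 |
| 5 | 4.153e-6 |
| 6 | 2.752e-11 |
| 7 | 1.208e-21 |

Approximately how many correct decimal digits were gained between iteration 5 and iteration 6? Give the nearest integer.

5

Digits gained ≈ log₁₀(‖r_5‖/‖r_6‖) = log₁₀(4.153e-6/2.752e-11) = log₁₀(150908) ≈ 5.179.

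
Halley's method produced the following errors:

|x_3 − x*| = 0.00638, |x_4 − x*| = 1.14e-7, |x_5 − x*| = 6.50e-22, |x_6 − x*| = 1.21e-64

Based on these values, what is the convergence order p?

3

Consecutive ratios: |x_6 − x*|/|x_5 − x*| = 1.21e-64/6.50e-22 = 1.86154e-43, |x_5 − x*|/|x_4 − x*| = 6.50e-22/1.14e-7 = 5.70175e-15.
p ≈ ln(1.86154e-43)/ln(5.70175e-15) = -98.3898/-32.7980 ≈ 3.00.
So the convergence is cubic (order 3).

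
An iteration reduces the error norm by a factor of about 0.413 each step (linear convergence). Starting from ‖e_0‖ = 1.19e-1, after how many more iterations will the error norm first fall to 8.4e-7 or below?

After k steps, ‖e_k‖ ≈ 1.19e-1·0.413^k.
Need 0.413^k ≤ 8.4e-7/1.19e-1 = 7.05882e-06.
k ≥ ln(7.05882e-06)/ln(0.413) = -11.8612/-0.88431 = 13.413.
Smallest integer k = 14.

14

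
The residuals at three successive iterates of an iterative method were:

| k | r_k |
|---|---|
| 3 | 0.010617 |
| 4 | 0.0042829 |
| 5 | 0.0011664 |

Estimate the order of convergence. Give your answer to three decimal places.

p ≈ ln(r_5/r_4) / ln(r_4/r_3)
  = ln(0.0011664/0.0042829) / ln(0.0042829/0.010617)
  = ln(0.272339) / ln(0.4034)
  = -1.300708 / -0.907827 ≈ 1.432771

1.433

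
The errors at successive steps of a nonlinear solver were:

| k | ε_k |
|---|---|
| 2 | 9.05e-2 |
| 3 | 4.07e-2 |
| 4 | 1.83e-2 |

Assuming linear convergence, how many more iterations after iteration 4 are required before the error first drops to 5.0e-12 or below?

Rate ρ ≈ ε_4/ε_3 = 1.83e-2/4.07e-2 = 0.4496.
After j more steps, ε_{4+j} ≈ 1.83e-2·ρ^j; need ρ^j ≤ 5.0e-12/1.83e-2 = 2.73224e-10.
j ≥ ln(2.73224e-10)/ln(0.4496) = -22.0207/-0.79940 = 27.547.
So 28 more iterations are needed.

28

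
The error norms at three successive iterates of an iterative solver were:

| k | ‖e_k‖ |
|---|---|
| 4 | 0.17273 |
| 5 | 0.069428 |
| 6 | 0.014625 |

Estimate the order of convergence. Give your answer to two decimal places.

1.71

p ≈ ln(‖e_6‖/‖e_5‖) / ln(‖e_5‖/‖e_4‖)
  = ln(0.014625/0.069428) / ln(0.069428/0.17273)
  = ln(0.21065) / ln(0.401945)
  = -1.55756 / -0.91144 ≈ 1.70890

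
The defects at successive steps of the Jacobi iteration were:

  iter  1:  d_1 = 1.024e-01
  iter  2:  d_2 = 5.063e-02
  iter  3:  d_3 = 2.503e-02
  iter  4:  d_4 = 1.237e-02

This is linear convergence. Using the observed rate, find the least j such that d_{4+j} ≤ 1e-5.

11

Rate ρ ≈ d_4/d_3 = 1.237e-02/2.503e-02 = 0.4942.
After j more steps, d_{4+j} ≈ 1.237e-02·ρ^j; need ρ^j ≤ 1e-5/1.237e-02 = 0.000808407.
j ≥ ln(0.000808407)/ln(0.4942) = -7.1204/-0.70481 = 10.103.
So 11 more iterations are needed.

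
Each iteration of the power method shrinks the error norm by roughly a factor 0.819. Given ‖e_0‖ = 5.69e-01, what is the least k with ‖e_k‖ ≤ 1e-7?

After k steps, ‖e_k‖ ≈ 5.69e-01·0.819^k.
Need 0.819^k ≤ 1e-7/5.69e-01 = 1.75747e-07.
k ≥ ln(1.75747e-07)/ln(0.819) = -15.5542/-0.19967 = 77.900.
Smallest integer k = 78.

78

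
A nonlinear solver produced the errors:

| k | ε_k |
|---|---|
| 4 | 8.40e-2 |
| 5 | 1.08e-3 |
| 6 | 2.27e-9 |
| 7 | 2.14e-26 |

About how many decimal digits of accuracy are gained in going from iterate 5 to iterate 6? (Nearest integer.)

Digits gained ≈ log₁₀(ε_5/ε_6) = log₁₀(1.08e-3/2.27e-9) = log₁₀(475771) ≈ 5.677.

6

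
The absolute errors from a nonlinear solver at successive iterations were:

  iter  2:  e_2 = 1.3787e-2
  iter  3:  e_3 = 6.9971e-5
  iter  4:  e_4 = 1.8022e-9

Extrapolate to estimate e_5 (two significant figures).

1.2e-18

First estimate the order: p ≈ ln(e_4/e_3) / ln(e_3/e_2) = ln(1.8022e-9/6.9971e-5)/ln(6.9971e-5/1.3787e-2) = ln(2.57564e-05)/ln(0.00507514) ≈ 2.0000.
Then e_5 ≈ e_4·(e_4/e_3)^p = 1.8022e-9·(2.57564e-05)^2.0000 = 1.8022e-9·6.63392e-10 ≈ 1.196e-18.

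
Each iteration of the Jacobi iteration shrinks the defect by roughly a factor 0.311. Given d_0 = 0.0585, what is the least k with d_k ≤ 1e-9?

16

After k steps, d_k ≈ 0.0585·0.311^k.
Need 0.311^k ≤ 1e-9/0.0585 = 1.7094e-08.
k ≥ ln(1.7094e-08)/ln(0.311) = -17.8845/-1.16796 = 15.313.
Smallest integer k = 16.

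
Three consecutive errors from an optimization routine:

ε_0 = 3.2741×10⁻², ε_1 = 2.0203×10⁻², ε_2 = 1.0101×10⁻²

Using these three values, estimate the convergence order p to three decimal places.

1.436

p ≈ ln(ε_2/ε_1) / ln(ε_1/ε_0)
  = ln(1.0101×10⁻²/2.0203×10⁻²) / ln(2.0203×10⁻²/3.2741×10⁻²)
  = ln(0.499975) / ln(0.617055)
  = -0.693197 / -0.482797 ≈ 1.435794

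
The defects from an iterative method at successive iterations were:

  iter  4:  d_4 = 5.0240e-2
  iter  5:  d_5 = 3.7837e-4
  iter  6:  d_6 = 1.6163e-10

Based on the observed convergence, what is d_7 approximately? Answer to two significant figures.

1.3e-29

First estimate the order: p ≈ ln(d_6/d_5) / ln(d_5/d_4) = ln(1.6163e-10/3.7837e-4)/ln(3.7837e-4/5.0240e-2) = ln(4.27174e-07)/ln(0.00753125) ≈ 3.0000.
Then d_7 ≈ d_6·(d_6/d_5)^p = 1.6163e-10·(4.27174e-07)^3.0000 = 1.6163e-10·7.79497e-20 ≈ 1.26e-29.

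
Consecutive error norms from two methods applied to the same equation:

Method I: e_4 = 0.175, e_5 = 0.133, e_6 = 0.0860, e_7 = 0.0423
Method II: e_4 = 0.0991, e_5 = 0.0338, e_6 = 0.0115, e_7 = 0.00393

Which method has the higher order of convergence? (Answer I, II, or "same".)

I

Method I: p ≈ ln(0.0423/0.0860)/ln(0.0860/0.133) ≈ 1.63.
Method II: p ≈ ln(0.00393/0.0115)/ln(0.0115/0.0338) ≈ 1.00.
Method I has the higher order (≈1.6 vs ≈1.0).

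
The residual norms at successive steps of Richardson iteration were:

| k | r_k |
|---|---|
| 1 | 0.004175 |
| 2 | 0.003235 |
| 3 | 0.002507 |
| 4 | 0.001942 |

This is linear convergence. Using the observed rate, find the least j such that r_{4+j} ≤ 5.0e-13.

Rate ρ ≈ r_4/r_3 = 0.001942/0.002507 = 0.7746.
After j more steps, r_{4+j} ≈ 0.001942·ρ^j; need ρ^j ≤ 5.0e-13/0.001942 = 2.57467e-10.
j ≥ ln(2.57467e-10)/ln(0.7746) = -22.0801/-0.25541 = 86.450.
So 87 more iterations are needed.

87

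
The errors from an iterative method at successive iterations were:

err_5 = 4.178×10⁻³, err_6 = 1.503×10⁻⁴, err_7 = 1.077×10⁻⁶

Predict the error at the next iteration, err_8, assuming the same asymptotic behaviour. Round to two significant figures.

First estimate the order: p ≈ ln(err_7/err_6) / ln(err_6/err_5) = ln(1.077×10⁻⁶/1.503×10⁻⁴)/ln(1.503×10⁻⁴/4.178×10⁻³) = ln(0.00716567)/ln(0.0359742) ≈ 1.4853.
Then err_8 ≈ err_7·(err_7/err_6)^p = 1.077×10⁻⁶·(0.00716567)^1.4853 = 1.077×10⁻⁶·0.000652248 ≈ 7.025e-10.

7.0e-10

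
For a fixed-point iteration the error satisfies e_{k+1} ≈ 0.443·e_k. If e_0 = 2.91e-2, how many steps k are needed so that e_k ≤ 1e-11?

After k steps, e_k ≈ 2.91e-2·0.443^k.
Need 0.443^k ≤ 1e-11/2.91e-2 = 3.43643e-10.
k ≥ ln(3.43643e-10)/ln(0.443) = -21.7914/-0.81419 = 26.765.
Smallest integer k = 27.

27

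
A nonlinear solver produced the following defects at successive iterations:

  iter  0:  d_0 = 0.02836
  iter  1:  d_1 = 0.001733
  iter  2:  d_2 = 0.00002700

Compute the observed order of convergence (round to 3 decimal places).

p ≈ ln(d_2/d_1) / ln(d_1/d_0)
  = ln(0.00002700/0.001733) / ln(0.001733/0.02836)
  = ln(0.0155799) / ln(0.0611072)
  = -4.161774 / -2.795126 ≈ 1.488940

1.489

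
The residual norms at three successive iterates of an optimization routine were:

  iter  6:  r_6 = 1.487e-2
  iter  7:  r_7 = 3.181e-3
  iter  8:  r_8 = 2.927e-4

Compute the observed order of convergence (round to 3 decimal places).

1.547

p ≈ ln(r_8/r_7) / ln(r_7/r_6)
  = ln(2.927e-4/3.181e-3) / ln(3.181e-3/1.487e-2)
  = ln(0.0920151) / ln(0.213921)
  = -2.385803 / -1.542148 ≈ 1.547065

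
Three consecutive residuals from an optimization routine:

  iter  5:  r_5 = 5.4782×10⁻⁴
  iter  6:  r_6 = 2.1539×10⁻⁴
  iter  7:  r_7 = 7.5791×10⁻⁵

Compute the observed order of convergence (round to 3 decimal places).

1.119

p ≈ ln(r_7/r_6) / ln(r_6/r_5)
  = ln(7.5791×10⁻⁵/2.1539×10⁻⁴) / ln(2.1539×10⁻⁴/5.4782×10⁻⁴)
  = ln(0.351878) / ln(0.393177)
  = -1.044471 / -0.933495 ≈ 1.118882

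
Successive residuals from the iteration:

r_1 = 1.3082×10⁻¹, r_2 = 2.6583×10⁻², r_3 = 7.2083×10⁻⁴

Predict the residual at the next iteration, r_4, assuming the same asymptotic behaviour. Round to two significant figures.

First estimate the order: p ≈ ln(r_3/r_2) / ln(r_2/r_1) = ln(7.2083×10⁻⁴/2.6583×10⁻²)/ln(2.6583×10⁻²/1.3082×10⁻¹) = ln(0.0271162)/ln(0.203203) ≈ 2.2639.
Then r_4 ≈ r_3·(r_3/r_2)^p = 7.2083×10⁻⁴·(0.0271162)^2.2639 = 7.2083×10⁻⁴·0.000283783 ≈ 2.046e-07.

2.0e-7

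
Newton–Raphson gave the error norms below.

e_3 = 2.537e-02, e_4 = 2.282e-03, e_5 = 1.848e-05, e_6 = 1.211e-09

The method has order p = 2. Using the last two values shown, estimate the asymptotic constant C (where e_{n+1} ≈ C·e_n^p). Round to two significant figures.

C ≈ e_6 / e_5^2
  = 1.211e-09 / (1.848e-05)^2
  = 1.211e-09 / 3.4151e-10 ≈ 3.546

3.5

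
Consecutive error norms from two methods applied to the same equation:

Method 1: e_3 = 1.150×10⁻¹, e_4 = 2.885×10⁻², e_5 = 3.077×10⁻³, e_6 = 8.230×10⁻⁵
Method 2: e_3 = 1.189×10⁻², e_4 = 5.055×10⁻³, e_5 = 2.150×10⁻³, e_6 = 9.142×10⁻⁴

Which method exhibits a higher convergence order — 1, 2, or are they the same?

1

Method 1: p ≈ ln(8.230×10⁻⁵/3.077×10⁻³)/ln(3.077×10⁻³/2.885×10⁻²) ≈ 1.62.
Method 2: p ≈ ln(9.142×10⁻⁴/2.150×10⁻³)/ln(2.150×10⁻³/5.055×10⁻³) ≈ 1.00.
Method 1 has the higher order (≈1.6 vs ≈1.0).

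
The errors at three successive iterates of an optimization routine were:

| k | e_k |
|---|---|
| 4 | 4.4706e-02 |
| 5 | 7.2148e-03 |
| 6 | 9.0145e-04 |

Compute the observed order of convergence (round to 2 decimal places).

1.14

p ≈ ln(e_6/e_5) / ln(e_5/e_4)
  = ln(9.0145e-04/7.2148e-03) / ln(7.2148e-03/4.4706e-02)
  = ln(0.124945) / ln(0.161383)
  = -2.07988 / -1.82397 ≈ 1.14030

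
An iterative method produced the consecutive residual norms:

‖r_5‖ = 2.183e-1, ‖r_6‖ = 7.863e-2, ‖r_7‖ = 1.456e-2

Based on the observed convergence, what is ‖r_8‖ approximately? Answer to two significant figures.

First estimate the order: p ≈ ln(‖r_7‖/‖r_6‖) / ln(‖r_6‖/‖r_5‖) = ln(1.456e-2/7.863e-2)/ln(7.863e-2/2.183e-1) = ln(0.185171)/ln(0.360192) ≈ 1.6516.
Then ‖r_8‖ ≈ ‖r_7‖·(‖r_7‖/‖r_6‖)^p = 1.456e-2·(0.185171)^1.6516 = 1.456e-2·0.0617054 ≈ 0.0008984.

9.0e-4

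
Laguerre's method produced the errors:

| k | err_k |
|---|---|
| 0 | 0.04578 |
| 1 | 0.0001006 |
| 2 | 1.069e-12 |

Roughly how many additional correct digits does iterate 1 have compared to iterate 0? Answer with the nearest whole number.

3

Digits gained ≈ log₁₀(err_0/err_1) = log₁₀(0.04578/0.0001006) = log₁₀(455.07) ≈ 2.658.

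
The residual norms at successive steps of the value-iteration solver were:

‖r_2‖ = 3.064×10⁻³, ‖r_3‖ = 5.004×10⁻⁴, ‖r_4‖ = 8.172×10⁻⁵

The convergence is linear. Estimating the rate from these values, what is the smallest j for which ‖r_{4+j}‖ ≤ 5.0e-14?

12

Rate ρ ≈ ‖r_4‖/‖r_3‖ = 8.172×10⁻⁵/5.004×10⁻⁴ = 0.1633.
After j more steps, ‖r_{4+j}‖ ≈ 8.172×10⁻⁵·ρ^j; need ρ^j ≤ 5.0e-14/8.172×10⁻⁵ = 6.11845e-10.
j ≥ ln(6.11845e-10)/ln(0.1633) = -21.2145/-1.81217 = 11.707.
So 12 more iterations are needed.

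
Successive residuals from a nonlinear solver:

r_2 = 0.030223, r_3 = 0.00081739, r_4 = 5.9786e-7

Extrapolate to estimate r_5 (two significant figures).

First estimate the order: p ≈ ln(r_4/r_3) / ln(r_3/r_2) = ln(5.9786e-7/0.00081739)/ln(0.00081739/0.030223) = ln(0.000731426)/ln(0.0270453) ≈ 2.0000.
Then r_5 ≈ r_4·(r_4/r_3)^p = 5.9786e-7·(0.000731426)^2.0000 = 5.9786e-7·5.34984e-07 ≈ 3.198e-13.

3.2e-13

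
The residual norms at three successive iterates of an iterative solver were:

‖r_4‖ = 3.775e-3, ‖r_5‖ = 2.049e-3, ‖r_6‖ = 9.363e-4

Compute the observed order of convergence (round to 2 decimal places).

1.28

p ≈ ln(‖r_6‖/‖r_5‖) / ln(‖r_5‖/‖r_4‖)
  = ln(9.363e-4/2.049e-3) / ln(2.049e-3/3.775e-3)
  = ln(0.456955) / ln(0.542781)
  = -0.78317 / -0.61105 ≈ 1.28168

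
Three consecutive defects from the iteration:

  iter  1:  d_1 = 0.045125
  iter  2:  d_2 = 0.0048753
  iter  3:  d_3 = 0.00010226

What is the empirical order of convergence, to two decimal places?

p ≈ ln(d_3/d_2) / ln(d_2/d_1)
  = ln(0.00010226/0.0048753) / ln(0.0048753/0.045125)
  = ln(0.0209751) / ln(0.10804)
  = -3.86442 / -2.22525 ≈ 1.73662

1.74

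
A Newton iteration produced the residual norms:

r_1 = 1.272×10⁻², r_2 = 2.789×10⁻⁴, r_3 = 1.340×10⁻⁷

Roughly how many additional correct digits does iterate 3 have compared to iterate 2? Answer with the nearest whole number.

Digits gained ≈ log₁₀(r_2/r_3) = log₁₀(2.789×10⁻⁴/1.340×10⁻⁷) = log₁₀(2081.34) ≈ 3.318.

3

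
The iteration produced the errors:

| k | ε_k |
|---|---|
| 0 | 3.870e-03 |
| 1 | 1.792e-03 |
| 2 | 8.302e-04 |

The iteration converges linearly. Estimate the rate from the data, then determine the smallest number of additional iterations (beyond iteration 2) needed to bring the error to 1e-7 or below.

Rate ρ ≈ ε_2/ε_1 = 8.302e-04/1.792e-03 = 0.4633.
After j more steps, ε_{2+j} ≈ 8.302e-04·ρ^j; need ρ^j ≤ 1e-7/8.302e-04 = 0.000120453.
j ≥ ln(0.000120453)/ln(0.4633) = -9.0243/-0.76938 = 11.729.
So 12 more iterations are needed.

12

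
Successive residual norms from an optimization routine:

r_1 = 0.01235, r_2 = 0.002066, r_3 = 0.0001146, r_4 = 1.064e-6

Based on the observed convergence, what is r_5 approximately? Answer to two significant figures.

First estimate the order: p ≈ ln(r_4/r_3) / ln(r_3/r_2) = ln(1.064e-6/0.0001146)/ln(0.0001146/0.002066) = ln(0.00928447)/ln(0.0554695) ≈ 1.6181.
Then r_5 ≈ r_4·(r_4/r_3)^p = 1.064e-6·(0.00928447)^1.6181 = 1.064e-6·0.000514787 ≈ 5.477e-10.

5.5e-10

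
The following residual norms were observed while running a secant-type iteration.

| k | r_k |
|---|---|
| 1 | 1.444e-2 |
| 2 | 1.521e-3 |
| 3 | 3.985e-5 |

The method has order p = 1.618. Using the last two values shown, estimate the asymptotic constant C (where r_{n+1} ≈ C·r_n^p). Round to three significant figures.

C ≈ r_3 / r_2^1.618
  = 3.985e-5 / (1.521e-3)^1.618
  = 3.985e-5 / 2.75858e-05 ≈ 1.4446

1.44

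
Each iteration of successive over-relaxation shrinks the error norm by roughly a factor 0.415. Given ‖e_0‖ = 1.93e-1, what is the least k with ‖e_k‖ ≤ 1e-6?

After k steps, ‖e_k‖ ≈ 1.93e-1·0.415^k.
Need 0.415^k ≤ 1e-6/1.93e-1 = 5.18135e-06.
k ≥ ln(5.18135e-06)/ln(0.415) = -12.1704/-0.87948 = 13.838.
Smallest integer k = 14.

14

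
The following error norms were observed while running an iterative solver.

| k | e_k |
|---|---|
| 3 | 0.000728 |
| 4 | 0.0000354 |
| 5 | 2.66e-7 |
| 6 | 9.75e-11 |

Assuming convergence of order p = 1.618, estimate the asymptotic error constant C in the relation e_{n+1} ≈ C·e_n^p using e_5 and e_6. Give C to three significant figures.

C ≈ e_6 / e_5^1.618
  = 9.75e-11 / (2.66e-7)^1.618
  = 9.75e-11 / 2.29857e-11 ≈ 4.2418

4.24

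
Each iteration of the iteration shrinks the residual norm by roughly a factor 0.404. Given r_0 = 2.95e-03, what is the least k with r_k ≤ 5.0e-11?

After k steps, r_k ≈ 2.95e-03·0.404^k.
Need 0.404^k ≤ 5.0e-11/2.95e-03 = 1.69492e-08.
k ≥ ln(1.69492e-08)/ln(0.404) = -17.8930/-0.90634 = 19.742.
Smallest integer k = 20.

20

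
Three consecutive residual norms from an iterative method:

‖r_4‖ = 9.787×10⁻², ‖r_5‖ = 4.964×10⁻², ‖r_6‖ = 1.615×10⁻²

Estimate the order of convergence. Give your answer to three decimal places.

1.654

p ≈ ln(‖r_6‖/‖r_5‖) / ln(‖r_5‖/‖r_4‖)
  = ln(1.615×10⁻²/4.964×10⁻²) / ln(4.964×10⁻²/9.787×10⁻²)
  = ln(0.325342) / ln(0.507203)
  = -1.122878 / -0.678844 ≈ 1.654103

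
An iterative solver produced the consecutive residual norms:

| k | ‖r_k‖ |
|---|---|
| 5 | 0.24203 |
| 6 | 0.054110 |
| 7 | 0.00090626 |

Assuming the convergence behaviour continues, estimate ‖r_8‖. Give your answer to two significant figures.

1.3e-8

First estimate the order: p ≈ ln(‖r_7‖/‖r_6‖) / ln(‖r_6‖/‖r_5‖) = ln(0.00090626/0.054110)/ln(0.054110/0.24203) = ln(0.0167485)/ln(0.223567) ≈ 2.7299.
Then ‖r_8‖ ≈ ‖r_7‖·(‖r_7‖/‖r_6‖)^p = 0.00090626·(0.0167485)^2.7299 = 0.00090626·1.41786e-05 ≈ 1.285e-08.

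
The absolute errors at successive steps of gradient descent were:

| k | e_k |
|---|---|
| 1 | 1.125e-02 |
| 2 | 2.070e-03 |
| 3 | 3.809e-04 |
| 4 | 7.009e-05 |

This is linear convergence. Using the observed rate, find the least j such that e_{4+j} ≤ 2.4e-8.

Rate ρ ≈ e_4/e_3 = 7.009e-05/3.809e-04 = 0.1840.
After j more steps, e_{4+j} ≈ 7.009e-05·ρ^j; need ρ^j ≤ 2.4e-8/7.009e-05 = 0.000342417.
j ≥ ln(0.000342417)/ln(0.1840) = -7.9795/-1.69282 = 4.714.
So 5 more iterations are needed.

5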